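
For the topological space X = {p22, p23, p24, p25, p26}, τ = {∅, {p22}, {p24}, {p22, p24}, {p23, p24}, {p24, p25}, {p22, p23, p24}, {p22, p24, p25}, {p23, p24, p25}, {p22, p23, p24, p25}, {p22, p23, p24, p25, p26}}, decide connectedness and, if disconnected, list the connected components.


(X, τ) is connected.

Find clopen sets (U ∈ τ with X ∖ U ∈ τ):
  U = ∅, X ∖ U = {p22, p23, p24, p25, p26} — both open, so U is clopen.
  U = {p22, p23, p24, p25, p26}, X ∖ U = ∅ — both open, so U is clopen.
Only trivial clopens (∅ and X) exist, so (X, τ) is connected.
Compute connected components by grouping points that agree on all clopens:
  component: {p22, p23, p24, p25, p26}


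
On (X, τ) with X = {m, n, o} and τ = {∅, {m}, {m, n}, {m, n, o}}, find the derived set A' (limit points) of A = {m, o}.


A' = {n, o}

For each x ∈ X, list the open sets U ∈ τ with x ∈ U, then check whether U ∩ (A ∖ {x}) ≠ ∅ for every such U.
  x = m: open {m} ∋ x has {m} ∩ (A ∖ {m}) = ∅, so x is NOT a limit point.
  x = n: opens ∋ x are {m, n}, {m, n, o}; each meets A ∖ {n}, so x IS a limit point.
  x = o: opens ∋ x are {m, n, o}; each meets A ∖ {o}, so x IS a limit point.
Collecting: A' = {n, o}.


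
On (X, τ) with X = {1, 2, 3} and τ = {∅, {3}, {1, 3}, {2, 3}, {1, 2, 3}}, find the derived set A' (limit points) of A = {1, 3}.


A' = {1, 2}

For each x ∈ X, list the open sets U ∈ τ with x ∈ U, then check whether U ∩ (A ∖ {x}) ≠ ∅ for every such U.
  x = 1: opens ∋ x are {1, 3}, {1, 2, 3}; each meets A ∖ {1}, so x IS a limit point.
  x = 2: opens ∋ x are {2, 3}, {1, 2, 3}; each meets A ∖ {2}, so x IS a limit point.
  x = 3: open {3} ∋ x has {3} ∩ (A ∖ {3}) = ∅, so x is NOT a limit point.
Collecting: A' = {1, 2}.


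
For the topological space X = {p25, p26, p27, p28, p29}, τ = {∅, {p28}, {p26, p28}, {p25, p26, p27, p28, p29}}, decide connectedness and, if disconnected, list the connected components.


(X, τ) is connected.

Find clopen sets (U ∈ τ with X ∖ U ∈ τ):
  U = ∅, X ∖ U = {p25, p26, p27, p28, p29} — both open, so U is clopen.
  U = {p25, p26, p27, p28, p29}, X ∖ U = ∅ — both open, so U is clopen.
Only trivial clopens (∅ and X) exist, so (X, τ) is connected.
Compute connected components by grouping points that agree on all clopens:
  component: {p25, p26, p27, p28, p29}


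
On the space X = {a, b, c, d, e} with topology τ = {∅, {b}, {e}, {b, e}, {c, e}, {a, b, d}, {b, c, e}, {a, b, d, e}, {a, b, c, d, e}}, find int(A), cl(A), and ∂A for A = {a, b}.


int(A) = {b}, cl(A) = {a, b, d}, ∂A = {a, d}.

Closed sets in (X, τ) are complements of opens:
  closed(X, τ) = {∅, {c}, {a, d}, {c, e}, {a, b, d}, {a, c, d}, {a, b, c, d}, {a, c, d, e}, {a, b, c, d, e}}.
int(A) = ⋃ {U ∈ τ : U ⊆ A}. Opens contained in A: ∅, {b}.
Taking the union of these: int(A) = {b}.
cl(A) = ⋂ {C closed : A ⊆ C}. Closed sets containing A: {a, b, d}, {a, b, c, d}, {a, b, c, d, e}.
Intersecting these: cl(A) = {a, b, d}.
∂A = cl(A) ∖ int(A) = {a, b, d} ∖ {b} = {a, d}.


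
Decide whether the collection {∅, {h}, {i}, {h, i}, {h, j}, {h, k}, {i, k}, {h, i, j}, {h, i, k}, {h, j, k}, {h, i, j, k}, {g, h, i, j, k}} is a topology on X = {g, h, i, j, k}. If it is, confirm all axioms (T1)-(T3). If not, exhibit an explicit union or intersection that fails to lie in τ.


τ is NOT a topology on X.

Axiom (T1): ∅ ∈ τ? Yes; X ∈ τ? Yes.
Axiom (T2/T3): check pairwise unions and intersections of members of τ.
Counterexample for (T3): {h, k} ∩ {i, k} = {k} ∉ τ. Therefore τ is NOT a topology.


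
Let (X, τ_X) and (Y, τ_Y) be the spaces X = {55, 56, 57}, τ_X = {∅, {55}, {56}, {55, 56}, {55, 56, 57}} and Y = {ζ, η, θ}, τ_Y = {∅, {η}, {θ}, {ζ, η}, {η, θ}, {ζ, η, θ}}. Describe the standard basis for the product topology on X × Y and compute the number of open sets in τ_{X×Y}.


Basis B = {∅ × ∅, {55} × {η}, {55} × {θ}, {56} × {η}, {56} × {θ}, {55} × {ζ, η}, {55} × {η, θ}, {55, 56} × {η}, {55, 56} × {θ}, {56} × {ζ, η}, {56} × {η, θ}, {55} × {ζ, η, θ}, {55, 56, 57} × {η}, {55, 56, 57} × {θ}, {56} × {ζ, η, θ}, {55, 56} × {ζ, η}, {55, 56} × {η, θ}, {55, 56} × {ζ, η, θ}, {55, 56, 57} × {ζ, η}, {55, 56, 57} × {η, θ}, {55, 56, 57} × {ζ, η, θ}}; |τ_{X×Y}| = 70.

Enumerate products U × V with U ∈ τ_X, V ∈ τ_Y (deduplicated):
  ∅ × ∅ = {} (∅)
  {55} × {η} = {(55,η)}
  {55} × {θ} = {(55,θ)}
  {56} × {η} = {(56,η)}
  {56} × {θ} = {(56,θ)}
  {55} × {ζ, η} = {(55,ζ), (55,η)}
  {55} × {η, θ} = {(55,η), (55,θ)}
  {55, 56} × {η} = {(55,η), (56,η)}
  {55, 56} × {θ} = {(55,θ), (56,θ)}
  {56} × {ζ, η} = {(56,ζ), (56,η)}
  {56} × {η, θ} = {(56,η), (56,θ)}
  {55} × {ζ, η, θ} = {(55,ζ), (55,η), (55,θ)}
  {55, 56, 57} × {η} = {(55,η), (56,η), (57,η)}
  {55, 56, 57} × {θ} = {(55,θ), (56,θ), (57,θ)}
  {56} × {ζ, η, θ} = {(56,ζ), (56,η), (56,θ)}
  {55, 56} × {ζ, η} = {(55,ζ), (55,η), (56,ζ), (56,η)}
  {55, 56} × {η, θ} = {(55,η), (55,θ), (56,η), (56,θ)}
  {55, 56} × {ζ, η, θ} = {(55,ζ), (55,η), (55,θ), (56,ζ), (56,η), (56,θ)}
  {55, 56, 57} × {ζ, η} = {(55,ζ), (55,η), (56,ζ), (56,η), (57,ζ), (57,η)}
  {55, 56, 57} × {η, θ} = {(55,η), (55,θ), (56,η), (56,θ), (57,η), (57,θ)}
  {55, 56, 57} × {ζ, η, θ} = {(55,ζ), (55,η), (55,θ), (56,ζ), (56,η), (56,θ), (57,ζ), (57,η), (57,θ)}
These 21 distinct sets form the basis B.
Close under arbitrary unions to get τ_{X×Y}; counting gives |τ_{X×Y}| = 70.


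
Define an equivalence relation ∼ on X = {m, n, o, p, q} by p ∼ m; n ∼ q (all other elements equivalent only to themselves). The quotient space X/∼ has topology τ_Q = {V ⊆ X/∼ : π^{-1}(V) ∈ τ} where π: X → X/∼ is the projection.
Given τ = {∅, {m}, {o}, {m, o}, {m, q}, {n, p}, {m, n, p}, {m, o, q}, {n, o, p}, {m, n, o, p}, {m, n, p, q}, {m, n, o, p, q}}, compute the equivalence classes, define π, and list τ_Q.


X/∼ = {[m=p], [n=q], [o]}; |τ_Q| = 4.

Equivalence classes: [m=p], [n=q], [o].
Quotient map π: X → X/∼ sends m ↦ [m=p], n ↦ [n=q], o ↦ [o], p ↦ [m=p], q ↦ [n=q].
For each subset V ⊆ X/∼, compute π^{-1}(V) ⊆ X and check whether π^{-1}(V) ∈ τ. V is open in τ_Q iff π^{-1}(V) ∈ τ.
  V = {}: π^{-1}(V) = ∅ ∈ τ ✓.
  V = {[m=p]}: π^{-1}(V) = {m, p} ∉ τ ✗.
  V = {[n=q]}: π^{-1}(V) = {n, q} ∉ τ ✗.
  V = {[m=p], [n=q]}: π^{-1}(V) = {m, n, p, q} ∈ τ ✓.
  V = {[o]}: π^{-1}(V) = {o} ∈ τ ✓.
  V = {[m=p], [o]}: π^{-1}(V) = {m, o, p} ∉ τ ✗.
  V = {[n=q], [o]}: π^{-1}(V) = {n, o, q} ∉ τ ✗.
  V = {[m=p], [n=q], [o]}: π^{-1}(V) = {m, n, o, p, q} ∈ τ ✓.
Open sets in the quotient: τ_Q = {{}, {[m=p], [n=q]}, {[o]}, {[m=p], [n=q], [o]}} (4 elements).


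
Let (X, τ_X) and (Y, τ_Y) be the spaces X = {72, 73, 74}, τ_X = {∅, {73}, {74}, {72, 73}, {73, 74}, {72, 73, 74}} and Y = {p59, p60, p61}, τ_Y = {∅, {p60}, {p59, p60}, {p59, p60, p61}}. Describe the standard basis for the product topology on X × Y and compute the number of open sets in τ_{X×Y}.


Basis B = {∅ × ∅, {73} × {p60}, {74} × {p60}, {72, 73} × {p60}, {73} × {p59, p60}, {73, 74} × {p60}, {74} × {p59, p60}, {72, 73, 74} × {p60}, {73} × {p59, p60, p61}, {74} × {p59, p60, p61}, {72, 73} × {p59, p60}, {73, 74} × {p59, p60}, {72, 73} × {p59, p60, p61}, {72, 73, 74} × {p59, p60}, {73, 74} × {p59, p60, p61}, {72, 73, 74} × {p59, p60, p61}}; |τ_{X×Y}| = 40.

Enumerate products U × V with U ∈ τ_X, V ∈ τ_Y (deduplicated):
  ∅ × ∅ = {} (∅)
  {73} × {p60} = {(73,p60)}
  {74} × {p60} = {(74,p60)}
  {72, 73} × {p60} = {(72,p60), (73,p60)}
  {73} × {p59, p60} = {(73,p59), (73,p60)}
  {73, 74} × {p60} = {(73,p60), (74,p60)}
  {74} × {p59, p60} = {(74,p59), (74,p60)}
  {72, 73, 74} × {p60} = {(72,p60), (73,p60), (74,p60)}
  {73} × {p59, p60, p61} = {(73,p59), (73,p60), (73,p61)}
  {74} × {p59, p60, p61} = {(74,p59), (74,p60), (74,p61)}
  {72, 73} × {p59, p60} = {(72,p59), (72,p60), (73,p59), (73,p60)}
  {73, 74} × {p59, p60} = {(73,p59), (73,p60), (74,p59), (74,p60)}
  {72, 73} × {p59, p60, p61} = {(72,p59), (72,p60), (72,p61), (73,p59), (73,p60), (73,p61)}
  {72, 73, 74} × {p59, p60} = {(72,p59), (72,p60), (73,p59), (73,p60), (74,p59), (74,p60)}
  {73, 74} × {p59, p60, p61} = {(73,p59), (73,p60), (73,p61), (74,p59), (74,p60), (74,p61)}
  {72, 73, 74} × {p59, p60, p61} = {(72,p59), (72,p60), (72,p61), (73,p59), (73,p60), (73,p61), (74,p59), (74,p60), (74,p61)}
These 16 distinct sets form the basis B.
Close under arbitrary unions to get τ_{X×Y}; counting gives |τ_{X×Y}| = 40.


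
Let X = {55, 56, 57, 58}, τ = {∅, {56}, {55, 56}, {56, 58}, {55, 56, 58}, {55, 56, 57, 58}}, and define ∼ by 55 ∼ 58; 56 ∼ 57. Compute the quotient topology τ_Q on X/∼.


X/∼ = {[55=58], [56=57]}; |τ_Q| = 2.

Equivalence classes: [55=58], [56=57].
Quotient map π: X → X/∼ sends 55 ↦ [55=58], 56 ↦ [56=57], 57 ↦ [56=57], 58 ↦ [55=58].
For each subset V ⊆ X/∼, compute π^{-1}(V) ⊆ X and check whether π^{-1}(V) ∈ τ. V is open in τ_Q iff π^{-1}(V) ∈ τ.
  V = {}: π^{-1}(V) = ∅ ∈ τ ✓.
  V = {[55=58]}: π^{-1}(V) = {55, 58} ∉ τ ✗.
  V = {[56=57]}: π^{-1}(V) = {56, 57} ∉ τ ✗.
  V = {[55=58], [56=57]}: π^{-1}(V) = {55, 56, 57, 58} ∈ τ ✓.
Open sets in the quotient: τ_Q = {{}, {[55=58], [56=57]}} (2 elements).


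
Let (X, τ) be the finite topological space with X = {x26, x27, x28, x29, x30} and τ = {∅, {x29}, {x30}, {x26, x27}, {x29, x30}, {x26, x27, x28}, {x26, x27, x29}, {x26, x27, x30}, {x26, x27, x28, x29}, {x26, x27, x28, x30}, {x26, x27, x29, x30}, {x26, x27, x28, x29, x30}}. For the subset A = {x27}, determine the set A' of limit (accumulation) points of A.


A' = {x26, x28}

For each x ∈ X, list the open sets U ∈ τ with x ∈ U, then check whether U ∩ (A ∖ {x}) ≠ ∅ for every such U.
  x = x26: opens ∋ x are {x26, x27}, {x26, x27, x28}, {x26, x27, x29}, {x26, x27, x30}, {x26, x27, x28, x29}, {x26, x27, x28, x30}, {x26, x27, x29, x30}, {x26, x27, x28, x29, x30}; each meets A ∖ {x26}, so x IS a limit point.
  x = x27: open {x26, x27} ∋ x has {x26, x27} ∩ (A ∖ {x27}) = ∅, so x is NOT a limit point.
  x = x28: opens ∋ x are {x26, x27, x28}, {x26, x27, x28, x29}, {x26, x27, x28, x30}, {x26, x27, x28, x29, x30}; each meets A ∖ {x28}, so x IS a limit point.
  x = x29: open {x29} ∋ x has {x29} ∩ (A ∖ {x29}) = ∅, so x is NOT a limit point.
  x = x30: open {x30} ∋ x has {x30} ∩ (A ∖ {x30}) = ∅, so x is NOT a limit point.
Collecting: A' = {x26, x28}.


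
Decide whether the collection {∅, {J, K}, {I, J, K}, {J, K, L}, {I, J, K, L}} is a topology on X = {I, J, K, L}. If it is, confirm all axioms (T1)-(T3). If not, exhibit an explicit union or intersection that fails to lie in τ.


τ IS a topology on X.

Axiom (T1): ∅ ∈ τ? Yes; X ∈ τ? Yes.
Axiom (T2/T3): check pairwise unions and intersections of members of τ.
All pairwise intersections and unions checked — each lies in τ. Therefore τ satisfies (T1), (T2), (T3): it IS a topology on X.


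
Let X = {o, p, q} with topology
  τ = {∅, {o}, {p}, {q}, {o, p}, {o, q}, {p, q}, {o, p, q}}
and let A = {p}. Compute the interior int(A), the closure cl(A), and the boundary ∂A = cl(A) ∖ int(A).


int(A) = {p}, cl(A) = {p}, ∂A = ∅.

Closed sets in (X, τ) are complements of opens:
  closed(X, τ) = {∅, {o}, {p}, {q}, {o, p}, {o, q}, {p, q}, {o, p, q}}.
int(A) = ⋃ {U ∈ τ : U ⊆ A}. Opens contained in A: ∅, {p}.
Taking the union of these: int(A) = {p}.
cl(A) = ⋂ {C closed : A ⊆ C}. Closed sets containing A: {p}, {o, p}, {p, q}, {o, p, q}.
Intersecting these: cl(A) = {p}.
∂A = cl(A) ∖ int(A) = {p} ∖ {p} = ∅.


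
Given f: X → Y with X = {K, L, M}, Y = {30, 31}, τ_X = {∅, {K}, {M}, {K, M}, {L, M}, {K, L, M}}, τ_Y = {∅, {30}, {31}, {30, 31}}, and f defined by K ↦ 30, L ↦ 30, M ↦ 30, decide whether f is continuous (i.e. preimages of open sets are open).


f IS continuous.

Compute f^{-1}(U) for each U ∈ τ_Y:
  U = ∅: f^{-1}(U) = ∅ ∈ τ_X ✓.
  U = {30}: f^{-1}(U) = {K, L, M} ∈ τ_X ✓.
  U = {31}: f^{-1}(U) = ∅ ∈ τ_X ✓.
  U = {30, 31}: f^{-1}(U) = {K, L, M} ∈ τ_X ✓.
Every preimage lies in τ_X, so f IS continuous.


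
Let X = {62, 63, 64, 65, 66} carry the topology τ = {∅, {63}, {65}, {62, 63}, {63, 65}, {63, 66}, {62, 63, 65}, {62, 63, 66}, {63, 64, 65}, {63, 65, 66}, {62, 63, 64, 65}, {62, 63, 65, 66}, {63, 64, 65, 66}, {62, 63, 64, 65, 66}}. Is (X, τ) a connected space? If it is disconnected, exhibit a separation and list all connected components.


(X, τ) is connected.

Find clopen sets (U ∈ τ with X ∖ U ∈ τ):
  U = ∅, X ∖ U = {62, 63, 64, 65, 66} — both open, so U is clopen.
  U = {62, 63, 64, 65, 66}, X ∖ U = ∅ — both open, so U is clopen.
Only trivial clopens (∅ and X) exist, so (X, τ) is connected.
Compute connected components by grouping points that agree on all clopens:
  component: {62, 63, 64, 65, 66}


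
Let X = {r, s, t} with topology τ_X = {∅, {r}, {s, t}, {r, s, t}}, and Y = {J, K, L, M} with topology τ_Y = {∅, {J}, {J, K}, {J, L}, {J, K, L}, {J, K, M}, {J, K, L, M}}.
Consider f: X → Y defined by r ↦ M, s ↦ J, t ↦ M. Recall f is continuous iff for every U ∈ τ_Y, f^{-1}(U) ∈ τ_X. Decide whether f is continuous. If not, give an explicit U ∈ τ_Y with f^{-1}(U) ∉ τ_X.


f is NOT continuous.

Compute f^{-1}(U) for each U ∈ τ_Y:
  U = ∅: f^{-1}(U) = ∅ ∈ τ_X ✓.
  U = {J}: f^{-1}(U) = {s} ∉ τ_X ✗.
  U = {J, K}: f^{-1}(U) = {s} ∉ τ_X ✗.
  U = {J, L}: f^{-1}(U) = {s} ∉ τ_X ✗.
  U = {J, K, L}: f^{-1}(U) = {s} ∉ τ_X ✗.
  U = {J, K, M}: f^{-1}(U) = {r, s, t} ∈ τ_X ✓.
  U = {J, K, L, M}: f^{-1}(U) = {r, s, t} ∈ τ_X ✓.
Found U = {J} with f^{-1}(U) = {s} not in τ_X. Therefore f is NOT continuous.


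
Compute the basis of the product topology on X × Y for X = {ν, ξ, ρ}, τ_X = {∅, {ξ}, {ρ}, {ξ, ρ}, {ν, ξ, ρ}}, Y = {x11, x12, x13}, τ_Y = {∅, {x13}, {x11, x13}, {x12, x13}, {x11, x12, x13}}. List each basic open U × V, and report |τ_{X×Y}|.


Basis B = {∅ × ∅, {ξ} × {x13}, {ρ} × {x13}, {ξ} × {x11, x13}, {ξ} × {x12, x13}, {ξ, ρ} × {x13}, {ρ} × {x11, x13}, {ρ} × {x12, x13}, {ν, ξ, ρ} × {x13}, {ξ} × {x11, x12, x13}, {ρ} × {x11, x12, x13}, {ξ, ρ} × {x11, x13}, {ξ, ρ} × {x12, x13}, {ν, ξ, ρ} × {x11, x13}, {ν, ξ, ρ} × {x12, x13}, {ξ, ρ} × {x11, x12, x13}, {ν, ξ, ρ} × {x11, x12, x13}}; |τ_{X×Y}| = 50.

Enumerate products U × V with U ∈ τ_X, V ∈ τ_Y (deduplicated):
  ∅ × ∅ = {} (∅)
  {ξ} × {x13} = {(ξ,x13)}
  {ρ} × {x13} = {(ρ,x13)}
  {ξ} × {x11, x13} = {(ξ,x11), (ξ,x13)}
  {ξ} × {x12, x13} = {(ξ,x12), (ξ,x13)}
  {ξ, ρ} × {x13} = {(ξ,x13), (ρ,x13)}
  {ρ} × {x11, x13} = {(ρ,x11), (ρ,x13)}
  {ρ} × {x12, x13} = {(ρ,x12), (ρ,x13)}
  {ν, ξ, ρ} × {x13} = {(ν,x13), (ξ,x13), (ρ,x13)}
  {ξ} × {x11, x12, x13} = {(ξ,x11), (ξ,x12), (ξ,x13)}
  {ρ} × {x11, x12, x13} = {(ρ,x11), (ρ,x12), (ρ,x13)}
  {ξ, ρ} × {x11, x13} = {(ξ,x11), (ξ,x13), (ρ,x11), (ρ,x13)}
  {ξ, ρ} × {x12, x13} = {(ξ,x12), (ξ,x13), (ρ,x12), (ρ,x13)}
  {ν, ξ, ρ} × {x11, x13} = {(ν,x11), (ν,x13), (ξ,x11), (ξ,x13), (ρ,x11), (ρ,x13)}
  {ν, ξ, ρ} × {x12, x13} = {(ν,x12), (ν,x13), (ξ,x12), (ξ,x13), (ρ,x12), (ρ,x13)}
  {ξ, ρ} × {x11, x12, x13} = {(ξ,x11), (ξ,x12), (ξ,x13), (ρ,x11), (ρ,x12), (ρ,x13)}
  {ν, ξ, ρ} × {x11, x12, x13} = {(ν,x11), (ν,x12), (ν,x13), (ξ,x11), (ξ,x12), (ξ,x13), (ρ,x11), (ρ,x12), (ρ,x13)}
These 17 distinct sets form the basis B.
Close under arbitrary unions to get τ_{X×Y}; counting gives |τ_{X×Y}| = 50.


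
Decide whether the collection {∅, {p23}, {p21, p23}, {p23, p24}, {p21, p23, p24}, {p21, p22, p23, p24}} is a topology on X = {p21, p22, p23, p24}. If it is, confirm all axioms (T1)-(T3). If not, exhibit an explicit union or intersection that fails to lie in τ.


τ IS a topology on X.

Axiom (T1): ∅ ∈ τ? Yes; X ∈ τ? Yes.
Axiom (T2/T3): check pairwise unions and intersections of members of τ.
All pairwise intersections and unions checked — each lies in τ. Therefore τ satisfies (T1), (T2), (T3): it IS a topology on X.


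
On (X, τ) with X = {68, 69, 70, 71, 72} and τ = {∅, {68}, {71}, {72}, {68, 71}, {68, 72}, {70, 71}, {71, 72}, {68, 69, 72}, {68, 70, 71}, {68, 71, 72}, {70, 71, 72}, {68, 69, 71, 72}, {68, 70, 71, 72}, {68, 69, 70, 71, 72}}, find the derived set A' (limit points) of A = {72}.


A' = {69}

For each x ∈ X, list the open sets U ∈ τ with x ∈ U, then check whether U ∩ (A ∖ {x}) ≠ ∅ for every such U.
  x = 68: open {68} ∋ x has {68} ∩ (A ∖ {68}) = ∅, so x is NOT a limit point.
  x = 69: opens ∋ x are {68, 69, 72}, {68, 69, 71, 72}, {68, 69, 70, 71, 72}; each meets A ∖ {69}, so x IS a limit point.
  x = 70: open {70, 71} ∋ x has {70, 71} ∩ (A ∖ {70}) = ∅, so x is NOT a limit point.
  x = 71: open {71} ∋ x has {71} ∩ (A ∖ {71}) = ∅, so x is NOT a limit point.
  x = 72: open {72} ∋ x has {72} ∩ (A ∖ {72}) = ∅, so x is NOT a limit point.
Collecting: A' = {69}.


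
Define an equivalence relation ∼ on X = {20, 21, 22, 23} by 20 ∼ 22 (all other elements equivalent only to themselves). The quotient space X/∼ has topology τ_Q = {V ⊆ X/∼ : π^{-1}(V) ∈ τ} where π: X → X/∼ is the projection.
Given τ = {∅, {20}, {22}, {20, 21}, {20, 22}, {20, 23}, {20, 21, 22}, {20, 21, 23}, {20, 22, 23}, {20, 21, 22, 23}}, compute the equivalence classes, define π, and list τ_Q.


X/∼ = {[20=22], [21], [23]}; |τ_Q| = 5.

Equivalence classes: [20=22], [21], [23].
Quotient map π: X → X/∼ sends 20 ↦ [20=22], 21 ↦ [21], 22 ↦ [20=22], 23 ↦ [23].
For each subset V ⊆ X/∼, compute π^{-1}(V) ⊆ X and check whether π^{-1}(V) ∈ τ. V is open in τ_Q iff π^{-1}(V) ∈ τ.
  V = {}: π^{-1}(V) = ∅ ∈ τ ✓.
  V = {[20=22]}: π^{-1}(V) = {20, 22} ∈ τ ✓.
  V = {[21]}: π^{-1}(V) = {21} ∉ τ ✗.
  V = {[20=22], [21]}: π^{-1}(V) = {20, 21, 22} ∈ τ ✓.
  V = {[23]}: π^{-1}(V) = {23} ∉ τ ✗.
  V = {[20=22], [23]}: π^{-1}(V) = {20, 22, 23} ∈ τ ✓.
  V = {[21], [23]}: π^{-1}(V) = {21, 23} ∉ τ ✗.
  V = {[20=22], [21], [23]}: π^{-1}(V) = {20, 21, 22, 23} ∈ τ ✓.
Open sets in the quotient: τ_Q = {{}, {[20=22]}, {[20=22], [21]}, {[20=22], [23]}, {[20=22], [21], [23]}} (5 elements).


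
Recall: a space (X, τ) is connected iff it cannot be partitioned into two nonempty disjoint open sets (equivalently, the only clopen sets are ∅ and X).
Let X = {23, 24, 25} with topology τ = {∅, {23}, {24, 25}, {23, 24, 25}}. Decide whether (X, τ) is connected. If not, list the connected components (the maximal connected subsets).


(X, τ) is disconnected; components = [{23}, {24, 25}].

Find clopen sets (U ∈ τ with X ∖ U ∈ τ):
  U = ∅, X ∖ U = {23, 24, 25} — both open, so U is clopen.
  U = {23}, X ∖ U = {24, 25} — both open, so U is clopen.
  U = {24, 25}, X ∖ U = {23} — both open, so U is clopen.
  U = {23, 24, 25}, X ∖ U = ∅ — both open, so U is clopen.
Nontrivial clopen(s) exist: e.g. {23}. So (X, τ) is disconnected.
Compute connected components by grouping points that agree on all clopens:
  component: {23}
  component: {24, 25}


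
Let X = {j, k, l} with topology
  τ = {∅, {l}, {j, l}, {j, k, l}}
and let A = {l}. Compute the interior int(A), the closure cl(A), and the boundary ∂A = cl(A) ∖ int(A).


int(A) = {l}, cl(A) = {j, k, l}, ∂A = {j, k}.

Closed sets in (X, τ) are complements of opens:
  closed(X, τ) = {∅, {k}, {j, k}, {j, k, l}}.
int(A) = ⋃ {U ∈ τ : U ⊆ A}. Opens contained in A: ∅, {l}.
Taking the union of these: int(A) = {l}.
cl(A) = ⋂ {C closed : A ⊆ C}. Closed sets containing A: {j, k, l}.
Intersecting these: cl(A) = {j, k, l}.
∂A = cl(A) ∖ int(A) = {j, k, l} ∖ {l} = {j, k}.


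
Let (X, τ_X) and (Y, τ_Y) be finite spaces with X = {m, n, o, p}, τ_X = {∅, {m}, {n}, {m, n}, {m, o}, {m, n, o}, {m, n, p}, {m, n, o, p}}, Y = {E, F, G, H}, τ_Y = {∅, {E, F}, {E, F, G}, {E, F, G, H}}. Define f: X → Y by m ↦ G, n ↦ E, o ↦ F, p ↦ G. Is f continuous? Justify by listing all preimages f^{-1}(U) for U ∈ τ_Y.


f is NOT continuous.

Compute f^{-1}(U) for each U ∈ τ_Y:
  U = ∅: f^{-1}(U) = ∅ ∈ τ_X ✓.
  U = {E, F}: f^{-1}(U) = {n, o} ∉ τ_X ✗.
  U = {E, F, G}: f^{-1}(U) = {m, n, o, p} ∈ τ_X ✓.
  U = {E, F, G, H}: f^{-1}(U) = {m, n, o, p} ∈ τ_X ✓.
Found U = {E, F} with f^{-1}(U) = {n, o} not in τ_X. Therefore f is NOT continuous.


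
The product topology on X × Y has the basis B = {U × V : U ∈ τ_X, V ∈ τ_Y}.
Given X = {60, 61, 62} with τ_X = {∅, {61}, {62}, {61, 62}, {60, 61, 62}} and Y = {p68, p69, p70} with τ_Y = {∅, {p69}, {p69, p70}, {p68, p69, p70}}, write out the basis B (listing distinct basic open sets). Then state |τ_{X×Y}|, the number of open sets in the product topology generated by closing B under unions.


Basis B = {∅ × ∅, {61} × {p69}, {62} × {p69}, {61} × {p69, p70}, {61, 62} × {p69}, {62} × {p69, p70}, {60, 61, 62} × {p69}, {61} × {p68, p69, p70}, {62} × {p68, p69, p70}, {61, 62} × {p69, p70}, {60, 61, 62} × {p69, p70}, {61, 62} × {p68, p69, p70}, {60, 61, 62} × {p68, p69, p70}}; |τ_{X×Y}| = 30.

Enumerate products U × V with U ∈ τ_X, V ∈ τ_Y (deduplicated):
  ∅ × ∅ = {} (∅)
  {61} × {p69} = {(61,p69)}
  {62} × {p69} = {(62,p69)}
  {61} × {p69, p70} = {(61,p69), (61,p70)}
  {61, 62} × {p69} = {(61,p69), (62,p69)}
  {62} × {p69, p70} = {(62,p69), (62,p70)}
  {60, 61, 62} × {p69} = {(60,p69), (61,p69), (62,p69)}
  {61} × {p68, p69, p70} = {(61,p68), (61,p69), (61,p70)}
  {62} × {p68, p69, p70} = {(62,p68), (62,p69), (62,p70)}
  {61, 62} × {p69, p70} = {(61,p69), (61,p70), (62,p69), (62,p70)}
  {60, 61, 62} × {p69, p70} = {(60,p69), (60,p70), (61,p69), (61,p70), (62,p69), (62,p70)}
  {61, 62} × {p68, p69, p70} = {(61,p68), (61,p69), (61,p70), (62,p68), (62,p69), (62,p70)}
  {60, 61, 62} × {p68, p69, p70} = {(60,p68), (60,p69), (60,p70), (61,p68), (61,p69), (61,p70), (62,p68), (62,p69), (62,p70)}
These 13 distinct sets form the basis B.
Close under arbitrary unions to get τ_{X×Y}; counting gives |τ_{X×Y}| = 30.


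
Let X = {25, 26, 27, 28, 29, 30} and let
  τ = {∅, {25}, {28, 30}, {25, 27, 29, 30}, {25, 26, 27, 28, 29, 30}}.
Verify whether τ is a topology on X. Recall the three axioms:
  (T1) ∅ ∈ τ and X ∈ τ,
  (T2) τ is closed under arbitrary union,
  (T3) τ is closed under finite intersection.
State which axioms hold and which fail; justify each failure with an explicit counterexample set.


τ is NOT a topology on X.

Axiom (T1): ∅ ∈ τ? Yes; X ∈ τ? Yes.
Axiom (T2/T3): check pairwise unions and intersections of members of τ.
Counterexample for (T2): {25} ∪ {28, 30} = {25, 28, 30} ∉ τ. Therefore τ is NOT a topology.


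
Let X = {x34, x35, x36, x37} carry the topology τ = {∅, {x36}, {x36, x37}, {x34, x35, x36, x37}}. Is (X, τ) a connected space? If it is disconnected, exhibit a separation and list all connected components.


(X, τ) is connected.

Find clopen sets (U ∈ τ with X ∖ U ∈ τ):
  U = ∅, X ∖ U = {x34, x35, x36, x37} — both open, so U is clopen.
  U = {x34, x35, x36, x37}, X ∖ U = ∅ — both open, so U is clopen.
Only trivial clopens (∅ and X) exist, so (X, τ) is connected.
Compute connected components by grouping points that agree on all clopens:
  component: {x34, x35, x36, x37}


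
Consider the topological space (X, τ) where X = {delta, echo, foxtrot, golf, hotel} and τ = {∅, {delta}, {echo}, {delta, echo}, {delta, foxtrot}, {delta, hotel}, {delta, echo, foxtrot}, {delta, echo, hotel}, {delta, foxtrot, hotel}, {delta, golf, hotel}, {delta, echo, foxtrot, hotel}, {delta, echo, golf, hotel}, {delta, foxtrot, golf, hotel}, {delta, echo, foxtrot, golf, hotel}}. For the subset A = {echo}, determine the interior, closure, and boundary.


int(A) = {echo}, cl(A) = {echo}, ∂A = ∅.

Closed sets in (X, τ) are complements of opens:
  closed(X, τ) = {∅, {echo}, {foxtrot}, {golf}, {echo, foxtrot}, {echo, golf}, {foxtrot, golf}, {golf, hotel}, {echo, foxtrot, golf}, {echo, golf, hotel}, {foxtrot, golf, hotel}, {delta, foxtrot, golf, hotel}, {echo, foxtrot, golf, hotel}, {delta, echo, foxtrot, golf, hotel}}.
int(A) = ⋃ {U ∈ τ : U ⊆ A}. Opens contained in A: ∅, {echo}.
Taking the union of these: int(A) = {echo}.
cl(A) = ⋂ {C closed : A ⊆ C}. Closed sets containing A: {echo}, {echo, foxtrot}, {echo, golf}, {echo, foxtrot, golf}, {echo, golf, hotel}, {echo, foxtrot, golf, hotel}, {delta, echo, foxtrot, golf, hotel}.
Intersecting these: cl(A) = {echo}.
∂A = cl(A) ∖ int(A) = {echo} ∖ {echo} = ∅.


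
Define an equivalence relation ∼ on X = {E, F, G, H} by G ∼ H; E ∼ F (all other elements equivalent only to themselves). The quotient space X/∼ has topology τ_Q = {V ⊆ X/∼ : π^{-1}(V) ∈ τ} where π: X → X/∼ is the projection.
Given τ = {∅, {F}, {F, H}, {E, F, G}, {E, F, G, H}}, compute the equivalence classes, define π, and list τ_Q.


X/∼ = {[E=F], [G=H]}; |τ_Q| = 2.

Equivalence classes: [E=F], [G=H].
Quotient map π: X → X/∼ sends E ↦ [E=F], F ↦ [E=F], G ↦ [G=H], H ↦ [G=H].
For each subset V ⊆ X/∼, compute π^{-1}(V) ⊆ X and check whether π^{-1}(V) ∈ τ. V is open in τ_Q iff π^{-1}(V) ∈ τ.
  V = {}: π^{-1}(V) = ∅ ∈ τ ✓.
  V = {[E=F]}: π^{-1}(V) = {E, F} ∉ τ ✗.
  V = {[G=H]}: π^{-1}(V) = {G, H} ∉ τ ✗.
  V = {[E=F], [G=H]}: π^{-1}(V) = {E, F, G, H} ∈ τ ✓.
Open sets in the quotient: τ_Q = {{}, {[E=F], [G=H]}} (2 elements).


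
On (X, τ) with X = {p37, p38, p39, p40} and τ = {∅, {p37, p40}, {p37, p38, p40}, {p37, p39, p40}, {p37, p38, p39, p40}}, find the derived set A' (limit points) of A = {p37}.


A' = {p38, p39, p40}

For each x ∈ X, list the open sets U ∈ τ with x ∈ U, then check whether U ∩ (A ∖ {x}) ≠ ∅ for every such U.
  x = p37: open {p37, p40} ∋ x has {p37, p40} ∩ (A ∖ {p37}) = ∅, so x is NOT a limit point.
  x = p38: opens ∋ x are {p37, p38, p40}, {p37, p38, p39, p40}; each meets A ∖ {p38}, so x IS a limit point.
  x = p39: opens ∋ x are {p37, p39, p40}, {p37, p38, p39, p40}; each meets A ∖ {p39}, so x IS a limit point.
  x = p40: opens ∋ x are {p37, p40}, {p37, p38, p40}, {p37, p39, p40}, {p37, p38, p39, p40}; each meets A ∖ {p40}, so x IS a limit point.
Collecting: A' = {p38, p39, p40}.


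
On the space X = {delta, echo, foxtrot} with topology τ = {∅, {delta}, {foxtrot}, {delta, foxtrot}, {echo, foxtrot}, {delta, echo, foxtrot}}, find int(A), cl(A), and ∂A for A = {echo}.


int(A) = ∅, cl(A) = {echo}, ∂A = {echo}.

Closed sets in (X, τ) are complements of opens:
  closed(X, τ) = {∅, {delta}, {echo}, {delta, echo}, {echo, foxtrot}, {delta, echo, foxtrot}}.
int(A) = ⋃ {U ∈ τ : U ⊆ A}. Opens contained in A: ∅.
Taking the union of these: int(A) = ∅.
cl(A) = ⋂ {C closed : A ⊆ C}. Closed sets containing A: {echo}, {delta, echo}, {echo, foxtrot}, {delta, echo, foxtrot}.
Intersecting these: cl(A) = {echo}.
∂A = cl(A) ∖ int(A) = {echo} ∖ ∅ = {echo}.


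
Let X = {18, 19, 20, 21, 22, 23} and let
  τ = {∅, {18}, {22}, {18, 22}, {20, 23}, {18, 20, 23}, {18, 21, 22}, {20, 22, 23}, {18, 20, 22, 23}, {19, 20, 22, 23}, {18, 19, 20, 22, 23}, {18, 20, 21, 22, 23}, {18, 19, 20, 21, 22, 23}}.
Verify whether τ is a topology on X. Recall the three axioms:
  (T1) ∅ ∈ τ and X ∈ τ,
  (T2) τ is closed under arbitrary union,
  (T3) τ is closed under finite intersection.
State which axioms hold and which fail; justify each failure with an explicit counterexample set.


τ IS a topology on X.

Axiom (T1): ∅ ∈ τ? Yes; X ∈ τ? Yes.
Axiom (T2/T3): check pairwise unions and intersections of members of τ.
All pairwise intersections and unions checked — each lies in τ. Therefore τ satisfies (T1), (T2), (T3): it IS a topology on X.


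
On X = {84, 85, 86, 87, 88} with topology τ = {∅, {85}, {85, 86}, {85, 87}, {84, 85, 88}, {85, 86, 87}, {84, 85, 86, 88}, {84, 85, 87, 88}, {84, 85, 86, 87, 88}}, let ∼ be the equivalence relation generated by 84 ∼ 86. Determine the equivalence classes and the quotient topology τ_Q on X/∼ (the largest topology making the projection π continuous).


X/∼ = {[84=86], [85], [87], [88]}; |τ_Q| = 5.

Equivalence classes: [84=86], [85], [87], [88].
Quotient map π: X → X/∼ sends 84 ↦ [84=86], 85 ↦ [85], 86 ↦ [84=86], 87 ↦ [87], 88 ↦ [88].
For each subset V ⊆ X/∼, compute π^{-1}(V) ⊆ X and check whether π^{-1}(V) ∈ τ. V is open in τ_Q iff π^{-1}(V) ∈ τ.
  V = {}: π^{-1}(V) = ∅ ∈ τ ✓.
  V = {[84=86]}: π^{-1}(V) = {84, 86} ∉ τ ✗.
  V = {[85]}: π^{-1}(V) = {85} ∈ τ ✓.
  V = {[84=86], [85]}: π^{-1}(V) = {84, 85, 86} ∉ τ ✗.
  V = {[87]}: π^{-1}(V) = {87} ∉ τ ✗.
  V = {[84=86], [87]}: π^{-1}(V) = {84, 86, 87} ∉ τ ✗.
  V = {[85], [87]}: π^{-1}(V) = {85, 87} ∈ τ ✓.
  V = {[84=86], [85], [87]}: π^{-1}(V) = {84, 85, 86, 87} ∉ τ ✗.
  V = {[88]}: π^{-1}(V) = {88} ∉ τ ✗.
  V = {[84=86], [88]}: π^{-1}(V) = {84, 86, 88} ∉ τ ✗.
  V = {[85], [88]}: π^{-1}(V) = {85, 88} ∉ τ ✗.
  V = {[84=86], [85], [88]}: π^{-1}(V) = {84, 85, 86, 88} ∈ τ ✓.
  V = {[87], [88]}: π^{-1}(V) = {87, 88} ∉ τ ✗.
  V = {[84=86], [87], [88]}: π^{-1}(V) = {84, 86, 87, 88} ∉ τ ✗.
  V = {[85], [87], [88]}: π^{-1}(V) = {85, 87, 88} ∉ τ ✗.
  V = {[84=86], [85], [87], [88]}: π^{-1}(V) = {84, 85, 86, 87, 88} ∈ τ ✓.
Open sets in the quotient: τ_Q = {{}, {[85]}, {[85], [87]}, {[84=86], [85], [88]}, {[84=86], [85], [87], [88]}} (5 elements).


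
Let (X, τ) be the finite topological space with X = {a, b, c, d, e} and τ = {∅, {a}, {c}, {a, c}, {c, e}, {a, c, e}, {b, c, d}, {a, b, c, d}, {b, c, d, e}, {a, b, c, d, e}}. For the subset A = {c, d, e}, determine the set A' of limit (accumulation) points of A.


A' = {b, d, e}

For each x ∈ X, list the open sets U ∈ τ with x ∈ U, then check whether U ∩ (A ∖ {x}) ≠ ∅ for every such U.
  x = a: open {a} ∋ x has {a} ∩ (A ∖ {a}) = ∅, so x is NOT a limit point.
  x = b: opens ∋ x are {b, c, d}, {a, b, c, d}, {b, c, d, e}, {a, b, c, d, e}; each meets A ∖ {b}, so x IS a limit point.
  x = c: open {c} ∋ x has {c} ∩ (A ∖ {c}) = ∅, so x is NOT a limit point.
  x = d: opens ∋ x are {b, c, d}, {a, b, c, d}, {b, c, d, e}, {a, b, c, d, e}; each meets A ∖ {d}, so x IS a limit point.
  x = e: opens ∋ x are {c, e}, {a, c, e}, {b, c, d, e}, {a, b, c, d, e}; each meets A ∖ {e}, so x IS a limit point.
Collecting: A' = {b, d, e}.


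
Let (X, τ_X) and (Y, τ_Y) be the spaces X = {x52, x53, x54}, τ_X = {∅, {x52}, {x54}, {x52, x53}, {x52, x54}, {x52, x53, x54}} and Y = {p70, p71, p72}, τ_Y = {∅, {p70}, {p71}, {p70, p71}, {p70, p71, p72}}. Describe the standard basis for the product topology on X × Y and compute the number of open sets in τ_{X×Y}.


Basis B = {∅ × ∅, {x52} × {p70}, {x52} × {p71}, {x54} × {p70}, {x54} × {p71}, {x52} × {p70, p71}, {x52, x53} × {p70}, {x52, x54} × {p70}, {x52, x53} × {p71}, {x52, x54} × {p71}, {x54} × {p70, p71}, {x52} × {p70, p71, p72}, {x52, x53, x54} × {p70}, {x52, x53, x54} × {p71}, {x54} × {p70, p71, p72}, {x52, x53} × {p70, p71}, {x52, x54} × {p70, p71}, {x52, x53} × {p70, p71, p72}, {x52, x54} × {p70, p71, p72}, {x52, x53, x54} × {p70, p71}, {x52, x53, x54} × {p70, p71, p72}}; |τ_{X×Y}| = 70.

Enumerate products U × V with U ∈ τ_X, V ∈ τ_Y (deduplicated):
  ∅ × ∅ = {} (∅)
  {x52} × {p70} = {(x52,p70)}
  {x52} × {p71} = {(x52,p71)}
  {x54} × {p70} = {(x54,p70)}
  {x54} × {p71} = {(x54,p71)}
  {x52} × {p70, p71} = {(x52,p70), (x52,p71)}
  {x52, x53} × {p70} = {(x52,p70), (x53,p70)}
  {x52, x54} × {p70} = {(x52,p70), (x54,p70)}
  {x52, x53} × {p71} = {(x52,p71), (x53,p71)}
  {x52, x54} × {p71} = {(x52,p71), (x54,p71)}
  {x54} × {p70, p71} = {(x54,p70), (x54,p71)}
  {x52} × {p70, p71, p72} = {(x52,p70), (x52,p71), (x52,p72)}
  {x52, x53, x54} × {p70} = {(x52,p70), (x53,p70), (x54,p70)}
  {x52, x53, x54} × {p71} = {(x52,p71), (x53,p71), (x54,p71)}
  {x54} × {p70, p71, p72} = {(x54,p70), (x54,p71), (x54,p72)}
  {x52, x53} × {p70, p71} = {(x52,p70), (x52,p71), (x53,p70), (x53,p71)}
  {x52, x54} × {p70, p71} = {(x52,p70), (x52,p71), (x54,p70), (x54,p71)}
  {x52, x53} × {p70, p71, p72} = {(x52,p70), (x52,p71), (x52,p72), (x53,p70), (x53,p71), (x53,p72)}
  {x52, x54} × {p70, p71, p72} = {(x52,p70), (x52,p71), (x52,p72), (x54,p70), (x54,p71), (x54,p72)}
  {x52, x53, x54} × {p70, p71} = {(x52,p70), (x52,p71), (x53,p70), (x53,p71), (x54,p70), (x54,p71)}
  {x52, x53, x54} × {p70, p71, p72} = {(x52,p70), (x52,p71), (x52,p72), (x53,p70), (x53,p71), (x53,p72), (x54,p70), (x54,p71), (x54,p72)}
These 21 distinct sets form the basis B.
Close under arbitrary unions to get τ_{X×Y}; counting gives |τ_{X×Y}| = 70.


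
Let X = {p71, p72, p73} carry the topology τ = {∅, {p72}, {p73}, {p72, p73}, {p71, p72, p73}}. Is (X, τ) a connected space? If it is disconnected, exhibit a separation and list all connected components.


(X, τ) is connected.

Find clopen sets (U ∈ τ with X ∖ U ∈ τ):
  U = ∅, X ∖ U = {p71, p72, p73} — both open, so U is clopen.
  U = {p71, p72, p73}, X ∖ U = ∅ — both open, so U is clopen.
Only trivial clopens (∅ and X) exist, so (X, τ) is connected.
Compute connected components by grouping points that agree on all clopens:
  component: {p71, p72, p73}


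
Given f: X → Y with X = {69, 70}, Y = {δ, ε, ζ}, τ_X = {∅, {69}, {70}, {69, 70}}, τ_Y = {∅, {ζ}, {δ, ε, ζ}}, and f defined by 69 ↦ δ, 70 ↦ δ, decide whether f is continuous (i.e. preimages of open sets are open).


f IS continuous.

Compute f^{-1}(U) for each U ∈ τ_Y:
  U = ∅: f^{-1}(U) = ∅ ∈ τ_X ✓.
  U = {ζ}: f^{-1}(U) = ∅ ∈ τ_X ✓.
  U = {δ, ε, ζ}: f^{-1}(U) = {69, 70} ∈ τ_X ✓.
Every preimage lies in τ_X, so f IS continuous.


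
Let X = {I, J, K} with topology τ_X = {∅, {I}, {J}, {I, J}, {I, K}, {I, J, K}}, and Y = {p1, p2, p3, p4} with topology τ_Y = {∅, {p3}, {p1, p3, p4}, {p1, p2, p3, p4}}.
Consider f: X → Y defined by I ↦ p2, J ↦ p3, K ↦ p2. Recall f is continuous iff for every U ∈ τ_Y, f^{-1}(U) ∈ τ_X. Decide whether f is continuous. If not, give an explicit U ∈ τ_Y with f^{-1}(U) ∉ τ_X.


f IS continuous.

Compute f^{-1}(U) for each U ∈ τ_Y:
  U = ∅: f^{-1}(U) = ∅ ∈ τ_X ✓.
  U = {p3}: f^{-1}(U) = {J} ∈ τ_X ✓.
  U = {p1, p3, p4}: f^{-1}(U) = {J} ∈ τ_X ✓.
  U = {p1, p2, p3, p4}: f^{-1}(U) = {I, J, K} ∈ τ_X ✓.
Every preimage lies in τ_X, so f IS continuous.


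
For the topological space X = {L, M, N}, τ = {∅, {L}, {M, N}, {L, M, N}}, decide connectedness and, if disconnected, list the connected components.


(X, τ) is disconnected; components = [{L}, {M, N}].

Find clopen sets (U ∈ τ with X ∖ U ∈ τ):
  U = ∅, X ∖ U = {L, M, N} — both open, so U is clopen.
  U = {L}, X ∖ U = {M, N} — both open, so U is clopen.
  U = {M, N}, X ∖ U = {L} — both open, so U is clopen.
  U = {L, M, N}, X ∖ U = ∅ — both open, so U is clopen.
Nontrivial clopen(s) exist: e.g. {L}. So (X, τ) is disconnected.
Compute connected components by grouping points that agree on all clopens:
  component: {L}
  component: {M, N}


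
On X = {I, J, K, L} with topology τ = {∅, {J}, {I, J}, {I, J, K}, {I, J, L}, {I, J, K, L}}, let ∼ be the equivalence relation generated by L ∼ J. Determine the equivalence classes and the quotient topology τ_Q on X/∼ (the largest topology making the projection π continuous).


X/∼ = {[I], [J=L], [K]}; |τ_Q| = 3.

Equivalence classes: [I], [J=L], [K].
Quotient map π: X → X/∼ sends I ↦ [I], J ↦ [J=L], K ↦ [K], L ↦ [J=L].
For each subset V ⊆ X/∼, compute π^{-1}(V) ⊆ X and check whether π^{-1}(V) ∈ τ. V is open in τ_Q iff π^{-1}(V) ∈ τ.
  V = {}: π^{-1}(V) = ∅ ∈ τ ✓.
  V = {[I]}: π^{-1}(V) = {I} ∉ τ ✗.
  V = {[J=L]}: π^{-1}(V) = {J, L} ∉ τ ✗.
  V = {[I], [J=L]}: π^{-1}(V) = {I, J, L} ∈ τ ✓.
  V = {[K]}: π^{-1}(V) = {K} ∉ τ ✗.
  V = {[I], [K]}: π^{-1}(V) = {I, K} ∉ τ ✗.
  V = {[J=L], [K]}: π^{-1}(V) = {J, K, L} ∉ τ ✗.
  V = {[I], [J=L], [K]}: π^{-1}(V) = {I, J, K, L} ∈ τ ✓.
Open sets in the quotient: τ_Q = {{}, {[I], [J=L]}, {[I], [J=L], [K]}} (3 elements).


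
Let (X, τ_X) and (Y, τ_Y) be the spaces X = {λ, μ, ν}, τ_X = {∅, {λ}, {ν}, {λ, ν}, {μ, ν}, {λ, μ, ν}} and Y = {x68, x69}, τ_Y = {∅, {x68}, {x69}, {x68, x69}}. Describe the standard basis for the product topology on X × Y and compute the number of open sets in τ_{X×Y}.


Basis B = {∅ × ∅, {λ} × {x68}, {λ} × {x69}, {ν} × {x68}, {ν} × {x69}, {λ} × {x68, x69}, {λ, ν} × {x68}, {λ, ν} × {x69}, {μ, ν} × {x68}, {μ, ν} × {x69}, {ν} × {x68, x69}, {λ, μ, ν} × {x68}, {λ, μ, ν} × {x69}, {λ, ν} × {x68, x69}, {μ, ν} × {x68, x69}, {λ, μ, ν} × {x68, x69}}; |τ_{X×Y}| = 36.

Enumerate products U × V with U ∈ τ_X, V ∈ τ_Y (deduplicated):
  ∅ × ∅ = {} (∅)
  {λ} × {x68} = {(λ,x68)}
  {λ} × {x69} = {(λ,x69)}
  {ν} × {x68} = {(ν,x68)}
  {ν} × {x69} = {(ν,x69)}
  {λ} × {x68, x69} = {(λ,x68), (λ,x69)}
  {λ, ν} × {x68} = {(λ,x68), (ν,x68)}
  {λ, ν} × {x69} = {(λ,x69), (ν,x69)}
  {μ, ν} × {x68} = {(μ,x68), (ν,x68)}
  {μ, ν} × {x69} = {(μ,x69), (ν,x69)}
  {ν} × {x68, x69} = {(ν,x68), (ν,x69)}
  {λ, μ, ν} × {x68} = {(λ,x68), (μ,x68), (ν,x68)}
  {λ, μ, ν} × {x69} = {(λ,x69), (μ,x69), (ν,x69)}
  {λ, ν} × {x68, x69} = {(λ,x68), (λ,x69), (ν,x68), (ν,x69)}
  {μ, ν} × {x68, x69} = {(μ,x68), (μ,x69), (ν,x68), (ν,x69)}
  {λ, μ, ν} × {x68, x69} = {(λ,x68), (λ,x69), (μ,x68), (μ,x69), (ν,x68), (ν,x69)}
These 16 distinct sets form the basis B.
Close under arbitrary unions to get τ_{X×Y}; counting gives |τ_{X×Y}| = 36.


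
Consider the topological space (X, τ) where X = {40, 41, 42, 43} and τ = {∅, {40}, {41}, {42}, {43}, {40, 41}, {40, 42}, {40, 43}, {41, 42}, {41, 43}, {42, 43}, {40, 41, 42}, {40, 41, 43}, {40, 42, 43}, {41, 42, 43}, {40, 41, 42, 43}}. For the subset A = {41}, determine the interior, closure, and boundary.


int(A) = {41}, cl(A) = {41}, ∂A = ∅.

Closed sets in (X, τ) are complements of opens:
  closed(X, τ) = {∅, {40}, {41}, {42}, {43}, {40, 41}, {40, 42}, {40, 43}, {41, 42}, {41, 43}, {42, 43}, {40, 41, 42}, {40, 41, 43}, {40, 42, 43}, {41, 42, 43}, {40, 41, 42, 43}}.
int(A) = ⋃ {U ∈ τ : U ⊆ A}. Opens contained in A: ∅, {41}.
Taking the union of these: int(A) = {41}.
cl(A) = ⋂ {C closed : A ⊆ C}. Closed sets containing A: {41}, {40, 41}, {41, 42}, {41, 43}, {40, 41, 42}, {40, 41, 43}, {41, 42, 43}, {40, 41, 42, 43}.
Intersecting these: cl(A) = {41}.
∂A = cl(A) ∖ int(A) = {41} ∖ {41} = ∅.


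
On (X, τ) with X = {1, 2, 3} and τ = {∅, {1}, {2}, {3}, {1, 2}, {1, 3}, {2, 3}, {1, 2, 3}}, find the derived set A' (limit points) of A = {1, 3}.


A' = ∅

For each x ∈ X, list the open sets U ∈ τ with x ∈ U, then check whether U ∩ (A ∖ {x}) ≠ ∅ for every such U.
  x = 1: open {1} ∋ x has {1} ∩ (A ∖ {1}) = ∅, so x is NOT a limit point.
  x = 2: open {2} ∋ x has {2} ∩ (A ∖ {2}) = ∅, so x is NOT a limit point.
  x = 3: open {3} ∋ x has {3} ∩ (A ∖ {3}) = ∅, so x is NOT a limit point.
Collecting: A' = ∅.


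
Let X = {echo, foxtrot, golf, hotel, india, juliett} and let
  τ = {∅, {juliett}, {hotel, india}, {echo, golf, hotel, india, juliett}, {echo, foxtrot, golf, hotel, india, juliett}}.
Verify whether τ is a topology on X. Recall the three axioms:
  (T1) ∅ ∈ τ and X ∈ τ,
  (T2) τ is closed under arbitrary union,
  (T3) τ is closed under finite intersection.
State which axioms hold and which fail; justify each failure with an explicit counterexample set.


τ is NOT a topology on X.

Axiom (T1): ∅ ∈ τ? Yes; X ∈ τ? Yes.
Axiom (T2/T3): check pairwise unions and intersections of members of τ.
Counterexample for (T2): {juliett} ∪ {hotel, india} = {hotel, india, juliett} ∉ τ. Therefore τ is NOT a topology.
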